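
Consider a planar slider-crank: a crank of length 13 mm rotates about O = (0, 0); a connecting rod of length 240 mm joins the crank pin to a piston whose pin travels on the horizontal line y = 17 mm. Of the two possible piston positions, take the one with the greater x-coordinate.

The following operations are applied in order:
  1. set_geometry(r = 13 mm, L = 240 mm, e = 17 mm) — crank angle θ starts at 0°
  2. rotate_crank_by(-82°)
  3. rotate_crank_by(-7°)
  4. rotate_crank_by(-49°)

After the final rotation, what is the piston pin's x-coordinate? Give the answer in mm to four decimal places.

228.9593

set_geometry: r = 13 mm, L = 240 mm, e = 17 mm; θ ← 0°
rotate_crank_by(-82°): θ ← 0° -82° = -82°
rotate_crank_by(-7°): θ ← -82° -7° = -89°
rotate_crank_by(-49°): θ ← -89° -49° = -138°
crank pin P = (r cos θ, r sin θ) = (-9.660883, -8.698698)
h = r sin θ − e = -8.698698 − 17 = -25.698698
x = r cos θ + √(L² − h²) = -9.660883 + √(57600.0 − 660.4231) = -9.660883 + 238.620152 = 228.959269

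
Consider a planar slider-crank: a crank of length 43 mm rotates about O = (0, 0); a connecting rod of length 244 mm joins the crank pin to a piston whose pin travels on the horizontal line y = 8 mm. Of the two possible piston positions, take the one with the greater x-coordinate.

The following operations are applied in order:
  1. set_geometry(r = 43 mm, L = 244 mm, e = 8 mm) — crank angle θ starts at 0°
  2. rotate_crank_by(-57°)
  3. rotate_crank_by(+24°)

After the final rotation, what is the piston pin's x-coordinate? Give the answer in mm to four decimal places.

278.0315

set_geometry: r = 43 mm, L = 244 mm, e = 8 mm; θ ← 0°
rotate_crank_by(-57°): θ ← 0° -57° = -57°
rotate_crank_by(+24°): θ ← -57° +24° = -33°
crank pin P = (r cos θ, r sin θ) = (36.062834, -23.419479)
h = r sin θ − e = -23.419479 − 8 = -31.419479
x = r cos θ + √(L² − h²) = 36.062834 + √(59536.0 − 987.1836) = 36.062834 + 241.968627 = 278.031461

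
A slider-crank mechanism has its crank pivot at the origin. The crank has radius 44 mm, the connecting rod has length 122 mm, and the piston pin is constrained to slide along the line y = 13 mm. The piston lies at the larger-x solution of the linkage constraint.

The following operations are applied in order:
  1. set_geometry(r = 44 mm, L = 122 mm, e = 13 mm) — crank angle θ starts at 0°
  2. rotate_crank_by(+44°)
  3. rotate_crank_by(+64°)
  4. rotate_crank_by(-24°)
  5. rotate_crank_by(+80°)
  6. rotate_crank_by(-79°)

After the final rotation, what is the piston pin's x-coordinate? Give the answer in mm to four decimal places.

121.8745

set_geometry: r = 44 mm, L = 122 mm, e = 13 mm; θ ← 0°
rotate_crank_by(+44°): θ ← 0° +44° = 44°
rotate_crank_by(+64°): θ ← 44° +64° = 108°
rotate_crank_by(-24°): θ ← 108° -24° = 84°
rotate_crank_by(+80°): θ ← 84° +80° = 164°
rotate_crank_by(-79°): θ ← 164° -79° = 85°
crank pin P = (r cos θ, r sin θ) = (3.834853, 43.832567)
h = r sin θ − e = 43.832567 − 13 = 30.832567
x = r cos θ + √(L² − h²) = 3.834853 + √(14884.0 − 950.6472) = 3.834853 + 118.039624 = 121.874477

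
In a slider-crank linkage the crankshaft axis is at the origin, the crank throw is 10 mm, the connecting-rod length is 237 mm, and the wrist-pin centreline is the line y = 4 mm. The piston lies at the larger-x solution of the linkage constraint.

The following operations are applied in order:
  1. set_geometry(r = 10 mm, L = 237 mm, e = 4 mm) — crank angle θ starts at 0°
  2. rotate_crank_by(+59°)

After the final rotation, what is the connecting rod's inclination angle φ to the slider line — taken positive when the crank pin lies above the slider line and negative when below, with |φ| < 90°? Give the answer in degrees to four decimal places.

set_geometry: r = 10 mm, L = 237 mm, e = 4 mm; θ ← 0°
rotate_crank_by(+59°): θ ← 0° +59° = 59°
crank pin P = (r cos θ, r sin θ) = (5.150381, 8.571673)
h = r sin θ − e = 8.571673 − 4 = 4.571673
sin φ = h / L = 4.571673 / 237 = 0.01928976
φ = arcsin(0.01928976) = 1.105290°

1.1053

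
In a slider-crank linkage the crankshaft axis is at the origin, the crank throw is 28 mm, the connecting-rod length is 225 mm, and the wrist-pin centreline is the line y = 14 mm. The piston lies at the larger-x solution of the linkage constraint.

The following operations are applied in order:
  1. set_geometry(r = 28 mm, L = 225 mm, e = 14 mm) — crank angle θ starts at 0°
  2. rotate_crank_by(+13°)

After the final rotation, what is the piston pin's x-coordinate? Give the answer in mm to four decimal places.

252.1505

set_geometry: r = 28 mm, L = 225 mm, e = 14 mm; θ ← 0°
rotate_crank_by(+13°): θ ← 0° +13° = 13°
crank pin P = (r cos θ, r sin θ) = (27.282362, 6.298630)
h = r sin θ − e = 6.298630 − 14 = -7.701370
x = r cos θ + √(L² − h²) = 27.282362 + √(50625.0 − 59.3111) = 27.282362 + 224.868159 = 252.150521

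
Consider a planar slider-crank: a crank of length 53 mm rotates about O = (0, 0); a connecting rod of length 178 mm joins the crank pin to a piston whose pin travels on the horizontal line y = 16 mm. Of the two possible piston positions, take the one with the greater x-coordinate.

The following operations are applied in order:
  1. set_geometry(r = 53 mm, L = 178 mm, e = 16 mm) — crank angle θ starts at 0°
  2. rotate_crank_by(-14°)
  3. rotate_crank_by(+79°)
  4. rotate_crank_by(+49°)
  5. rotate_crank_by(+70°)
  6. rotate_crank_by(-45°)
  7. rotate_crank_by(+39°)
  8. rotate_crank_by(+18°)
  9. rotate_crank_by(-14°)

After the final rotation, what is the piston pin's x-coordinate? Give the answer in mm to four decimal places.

124.1351

set_geometry: r = 53 mm, L = 178 mm, e = 16 mm; θ ← 0°
rotate_crank_by(-14°): θ ← 0° -14° = -14°
rotate_crank_by(+79°): θ ← -14° +79° = 65°
rotate_crank_by(+49°): θ ← 65° +49° = 114°
rotate_crank_by(+70°): θ ← 114° +70° = 184°
rotate_crank_by(-45°): θ ← 184° -45° = 139°
rotate_crank_by(+39°): θ ← 139° +39° = 178°
rotate_crank_by(+18°): θ ← 178° +18° = 196°
rotate_crank_by(-14°): θ ← 196° -14° = 182°
crank pin P = (r cos θ, r sin θ) = (-52.967714, -1.849673)
h = r sin θ − e = -1.849673 − 16 = -17.849673
x = r cos θ + √(L² − h²) = -52.967714 + √(31684.0 − 318.6108) = -52.967714 + 177.102764 = 124.135051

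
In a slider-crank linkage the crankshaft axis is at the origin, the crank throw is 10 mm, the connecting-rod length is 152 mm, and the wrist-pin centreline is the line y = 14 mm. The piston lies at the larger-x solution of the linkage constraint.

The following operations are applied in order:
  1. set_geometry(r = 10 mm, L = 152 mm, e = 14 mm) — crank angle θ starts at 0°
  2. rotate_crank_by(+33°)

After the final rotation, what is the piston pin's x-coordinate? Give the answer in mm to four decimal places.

set_geometry: r = 10 mm, L = 152 mm, e = 14 mm; θ ← 0°
rotate_crank_by(+33°): θ ← 0° +33° = 33°
crank pin P = (r cos θ, r sin θ) = (8.386706, 5.446390)
h = r sin θ − e = 5.446390 − 14 = -8.553610
x = r cos θ + √(L² − h²) = 8.386706 + √(23104.0 − 73.1642) = 8.386706 + 151.759137 = 160.145843

160.1458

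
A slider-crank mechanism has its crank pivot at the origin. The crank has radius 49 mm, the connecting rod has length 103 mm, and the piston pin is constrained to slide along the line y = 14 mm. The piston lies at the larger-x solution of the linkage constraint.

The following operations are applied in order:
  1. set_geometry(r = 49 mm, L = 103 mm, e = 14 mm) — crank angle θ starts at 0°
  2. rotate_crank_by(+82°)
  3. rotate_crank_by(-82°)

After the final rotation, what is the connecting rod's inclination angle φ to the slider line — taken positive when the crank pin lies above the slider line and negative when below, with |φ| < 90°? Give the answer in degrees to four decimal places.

-7.8120

set_geometry: r = 49 mm, L = 103 mm, e = 14 mm; θ ← 0°
rotate_crank_by(+82°): θ ← 0° +82° = 82°
rotate_crank_by(-82°): θ ← 82° -82° = 0°
crank pin P = (r cos θ, r sin θ) = (49.000000, 0.000000)
h = r sin θ − e = 0.000000 − 14 = -14.000000
sin φ = h / L = -14.000000 / 103 = -0.13592233
φ = arcsin(-0.13592233) = -7.811957°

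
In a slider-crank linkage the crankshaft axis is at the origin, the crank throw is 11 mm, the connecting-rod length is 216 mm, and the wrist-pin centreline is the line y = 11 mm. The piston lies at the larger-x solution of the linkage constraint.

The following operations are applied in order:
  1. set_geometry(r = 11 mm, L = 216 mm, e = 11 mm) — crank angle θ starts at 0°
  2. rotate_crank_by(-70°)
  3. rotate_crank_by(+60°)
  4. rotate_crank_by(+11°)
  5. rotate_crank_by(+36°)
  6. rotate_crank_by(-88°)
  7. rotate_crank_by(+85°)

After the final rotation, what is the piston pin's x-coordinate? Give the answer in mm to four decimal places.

set_geometry: r = 11 mm, L = 216 mm, e = 11 mm; θ ← 0°
rotate_crank_by(-70°): θ ← 0° -70° = -70°
rotate_crank_by(+60°): θ ← -70° +60° = -10°
rotate_crank_by(+11°): θ ← -10° +11° = 1°
rotate_crank_by(+36°): θ ← 1° +36° = 37°
rotate_crank_by(-88°): θ ← 37° -88° = -51°
rotate_crank_by(+85°): θ ← -51° +85° = 34°
crank pin P = (r cos θ, r sin θ) = (9.119413, 6.151122)
h = r sin θ − e = 6.151122 − 11 = -4.848878
x = r cos θ + √(L² − h²) = 9.119413 + √(46656.0 − 23.5116) = 9.119413 + 215.945568 = 225.064981

225.0650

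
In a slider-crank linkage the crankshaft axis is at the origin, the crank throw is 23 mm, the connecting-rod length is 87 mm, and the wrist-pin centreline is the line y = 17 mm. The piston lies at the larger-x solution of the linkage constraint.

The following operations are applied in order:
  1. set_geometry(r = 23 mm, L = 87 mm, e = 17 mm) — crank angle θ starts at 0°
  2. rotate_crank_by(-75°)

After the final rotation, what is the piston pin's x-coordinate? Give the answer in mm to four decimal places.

set_geometry: r = 23 mm, L = 87 mm, e = 17 mm; θ ← 0°
rotate_crank_by(-75°): θ ← 0° -75° = -75°
crank pin P = (r cos θ, r sin θ) = (5.952838, -22.216294)
h = r sin θ − e = -22.216294 − 17 = -39.216294
x = r cos θ + √(L² − h²) = 5.952838 + √(7569.0 − 1537.9177) = 5.952838 + 77.660043 = 83.612881

83.6129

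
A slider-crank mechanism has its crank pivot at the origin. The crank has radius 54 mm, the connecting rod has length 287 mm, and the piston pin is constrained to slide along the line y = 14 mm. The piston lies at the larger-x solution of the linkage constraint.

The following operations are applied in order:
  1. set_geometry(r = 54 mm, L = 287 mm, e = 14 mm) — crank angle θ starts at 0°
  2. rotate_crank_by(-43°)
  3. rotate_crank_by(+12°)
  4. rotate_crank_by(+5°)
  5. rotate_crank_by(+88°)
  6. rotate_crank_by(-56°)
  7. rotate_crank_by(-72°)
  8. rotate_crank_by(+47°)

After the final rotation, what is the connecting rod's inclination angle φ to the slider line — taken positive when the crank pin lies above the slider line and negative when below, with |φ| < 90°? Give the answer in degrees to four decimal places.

-6.3175

set_geometry: r = 54 mm, L = 287 mm, e = 14 mm; θ ← 0°
rotate_crank_by(-43°): θ ← 0° -43° = -43°
rotate_crank_by(+12°): θ ← -43° +12° = -31°
rotate_crank_by(+5°): θ ← -31° +5° = -26°
rotate_crank_by(+88°): θ ← -26° +88° = 62°
rotate_crank_by(-56°): θ ← 62° -56° = 6°
rotate_crank_by(-72°): θ ← 6° -72° = -66°
rotate_crank_by(+47°): θ ← -66° +47° = -19°
crank pin P = (r cos θ, r sin θ) = (51.058003, -17.580680)
h = r sin θ − e = -17.580680 − 14 = -31.580680
sin φ = h / L = -31.580680 / 287 = -0.11003721
φ = arcsin(-0.11003721) = -6.317461°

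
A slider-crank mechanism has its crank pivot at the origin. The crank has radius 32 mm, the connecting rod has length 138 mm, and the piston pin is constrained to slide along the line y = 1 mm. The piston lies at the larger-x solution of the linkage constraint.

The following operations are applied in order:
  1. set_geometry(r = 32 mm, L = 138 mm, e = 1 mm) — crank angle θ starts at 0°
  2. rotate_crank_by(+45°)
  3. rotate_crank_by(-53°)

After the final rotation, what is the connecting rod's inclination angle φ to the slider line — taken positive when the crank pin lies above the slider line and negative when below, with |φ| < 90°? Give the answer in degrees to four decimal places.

-2.2648

set_geometry: r = 32 mm, L = 138 mm, e = 1 mm; θ ← 0°
rotate_crank_by(+45°): θ ← 0° +45° = 45°
rotate_crank_by(-53°): θ ← 45° -53° = -8°
crank pin P = (r cos θ, r sin θ) = (31.688578, -4.453539)
h = r sin θ − e = -4.453539 − 1 = -5.453539
sin φ = h / L = -5.453539 / 138 = -0.03951840
φ = arcsin(-0.03951840) = -2.264827°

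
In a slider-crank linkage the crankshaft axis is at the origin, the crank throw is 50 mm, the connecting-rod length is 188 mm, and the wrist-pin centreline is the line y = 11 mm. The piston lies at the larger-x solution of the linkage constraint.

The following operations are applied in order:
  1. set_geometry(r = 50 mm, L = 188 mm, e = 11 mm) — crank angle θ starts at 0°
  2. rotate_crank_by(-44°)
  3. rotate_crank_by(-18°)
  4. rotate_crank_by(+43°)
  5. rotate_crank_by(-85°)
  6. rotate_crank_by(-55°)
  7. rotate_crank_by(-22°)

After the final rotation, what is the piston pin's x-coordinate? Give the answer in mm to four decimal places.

137.7346

set_geometry: r = 50 mm, L = 188 mm, e = 11 mm; θ ← 0°
rotate_crank_by(-44°): θ ← 0° -44° = -44°
rotate_crank_by(-18°): θ ← -44° -18° = -62°
rotate_crank_by(+43°): θ ← -62° +43° = -19°
rotate_crank_by(-85°): θ ← -19° -85° = -104°
rotate_crank_by(-55°): θ ← -104° -55° = -159°
rotate_crank_by(-22°): θ ← -159° -22° = -181°
crank pin P = (r cos θ, r sin θ) = (-49.992385, 0.872620)
h = r sin θ − e = 0.872620 − 11 = -10.127380
x = r cos θ + √(L² − h²) = -49.992385 + √(35344.0 − 102.5638) = -49.992385 + 187.727026 = 137.734641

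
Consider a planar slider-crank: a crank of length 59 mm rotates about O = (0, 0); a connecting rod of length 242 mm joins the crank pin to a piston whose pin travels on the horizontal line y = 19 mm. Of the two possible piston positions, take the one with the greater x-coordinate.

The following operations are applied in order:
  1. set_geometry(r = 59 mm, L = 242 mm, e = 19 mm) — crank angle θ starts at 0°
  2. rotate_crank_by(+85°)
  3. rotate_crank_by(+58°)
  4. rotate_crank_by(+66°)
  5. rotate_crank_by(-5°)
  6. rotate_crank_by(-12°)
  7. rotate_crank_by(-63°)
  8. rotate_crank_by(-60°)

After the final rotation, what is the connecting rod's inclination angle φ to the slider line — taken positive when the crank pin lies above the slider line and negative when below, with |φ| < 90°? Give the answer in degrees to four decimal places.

set_geometry: r = 59 mm, L = 242 mm, e = 19 mm; θ ← 0°
rotate_crank_by(+85°): θ ← 0° +85° = 85°
rotate_crank_by(+58°): θ ← 85° +58° = 143°
rotate_crank_by(+66°): θ ← 143° +66° = 209°
rotate_crank_by(-5°): θ ← 209° -5° = 204°
rotate_crank_by(-12°): θ ← 204° -12° = 192°
rotate_crank_by(-63°): θ ← 192° -63° = 129°
rotate_crank_by(-60°): θ ← 129° -60° = 69°
crank pin P = (r cos θ, r sin θ) = (21.143709, 55.081245)
h = r sin θ − e = 55.081245 − 19 = 36.081245
sin φ = h / L = 36.081245 / 242 = 0.14909605
φ = arcsin(0.14909605) = 8.574545°

8.5745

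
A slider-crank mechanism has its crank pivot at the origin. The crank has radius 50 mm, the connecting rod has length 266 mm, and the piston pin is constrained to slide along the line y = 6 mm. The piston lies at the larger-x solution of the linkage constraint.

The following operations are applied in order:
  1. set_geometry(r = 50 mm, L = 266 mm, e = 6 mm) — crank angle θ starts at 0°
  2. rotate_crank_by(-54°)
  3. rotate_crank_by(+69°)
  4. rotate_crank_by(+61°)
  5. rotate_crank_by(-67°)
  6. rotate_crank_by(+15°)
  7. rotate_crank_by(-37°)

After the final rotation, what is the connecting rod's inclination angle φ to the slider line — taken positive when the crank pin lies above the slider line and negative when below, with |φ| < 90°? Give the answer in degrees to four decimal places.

set_geometry: r = 50 mm, L = 266 mm, e = 6 mm; θ ← 0°
rotate_crank_by(-54°): θ ← 0° -54° = -54°
rotate_crank_by(+69°): θ ← -54° +69° = 15°
rotate_crank_by(+61°): θ ← 15° +61° = 76°
rotate_crank_by(-67°): θ ← 76° -67° = 9°
rotate_crank_by(+15°): θ ← 9° +15° = 24°
rotate_crank_by(-37°): θ ← 24° -37° = -13°
crank pin P = (r cos θ, r sin θ) = (48.718503, -11.247553)
h = r sin θ − e = -11.247553 − 6 = -17.247553
sin φ = h / L = -17.247553 / 266 = -0.06484042
φ = arcsin(-0.06484042) = -3.717691°

-3.7177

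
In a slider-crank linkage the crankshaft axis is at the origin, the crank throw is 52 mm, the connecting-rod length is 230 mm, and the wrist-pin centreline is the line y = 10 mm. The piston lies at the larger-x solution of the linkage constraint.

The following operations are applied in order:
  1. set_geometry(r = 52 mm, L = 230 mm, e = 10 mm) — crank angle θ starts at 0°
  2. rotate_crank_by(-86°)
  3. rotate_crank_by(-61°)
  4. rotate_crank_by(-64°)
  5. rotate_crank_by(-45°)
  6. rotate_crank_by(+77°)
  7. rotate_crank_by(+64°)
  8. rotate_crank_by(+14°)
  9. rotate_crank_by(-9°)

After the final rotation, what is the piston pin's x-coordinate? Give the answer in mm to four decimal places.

set_geometry: r = 52 mm, L = 230 mm, e = 10 mm; θ ← 0°
rotate_crank_by(-86°): θ ← 0° -86° = -86°
rotate_crank_by(-61°): θ ← -86° -61° = -147°
rotate_crank_by(-64°): θ ← -147° -64° = -211°
rotate_crank_by(-45°): θ ← -211° -45° = -256°
rotate_crank_by(+77°): θ ← -256° +77° = -179°
rotate_crank_by(+64°): θ ← -179° +64° = -115°
rotate_crank_by(+14°): θ ← -115° +14° = -101°
rotate_crank_by(-9°): θ ← -101° -9° = -110°
crank pin P = (r cos θ, r sin θ) = (-17.785047, -48.864016)
h = r sin θ − e = -48.864016 − 10 = -58.864016
x = r cos θ + √(L² − h²) = -17.785047 + √(52900.0 − 3464.9724) = -17.785047 + 222.339892 = 204.554845

204.5548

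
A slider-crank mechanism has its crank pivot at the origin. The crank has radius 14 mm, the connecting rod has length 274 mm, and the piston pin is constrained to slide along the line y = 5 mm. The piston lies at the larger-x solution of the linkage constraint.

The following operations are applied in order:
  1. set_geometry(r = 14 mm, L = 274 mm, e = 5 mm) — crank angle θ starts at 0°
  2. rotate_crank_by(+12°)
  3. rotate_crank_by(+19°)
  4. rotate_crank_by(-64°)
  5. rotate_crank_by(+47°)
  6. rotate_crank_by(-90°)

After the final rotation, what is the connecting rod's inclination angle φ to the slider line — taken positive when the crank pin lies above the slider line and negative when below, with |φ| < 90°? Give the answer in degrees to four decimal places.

set_geometry: r = 14 mm, L = 274 mm, e = 5 mm; θ ← 0°
rotate_crank_by(+12°): θ ← 0° +12° = 12°
rotate_crank_by(+19°): θ ← 12° +19° = 31°
rotate_crank_by(-64°): θ ← 31° -64° = -33°
rotate_crank_by(+47°): θ ← -33° +47° = 14°
rotate_crank_by(-90°): θ ← 14° -90° = -76°
crank pin P = (r cos θ, r sin θ) = (3.386907, -13.584140)
h = r sin θ − e = -13.584140 − 5 = -18.584140
sin φ = h / L = -18.584140 / 274 = -0.06782533
φ = arcsin(-0.06782533) = -3.889091°

-3.8891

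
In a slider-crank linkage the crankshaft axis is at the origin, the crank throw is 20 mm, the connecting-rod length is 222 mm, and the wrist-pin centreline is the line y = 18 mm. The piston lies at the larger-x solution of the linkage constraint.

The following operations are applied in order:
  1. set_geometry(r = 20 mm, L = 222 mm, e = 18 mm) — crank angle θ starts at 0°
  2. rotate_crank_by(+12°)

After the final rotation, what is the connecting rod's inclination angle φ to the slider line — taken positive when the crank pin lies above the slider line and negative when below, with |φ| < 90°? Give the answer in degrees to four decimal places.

set_geometry: r = 20 mm, L = 222 mm, e = 18 mm; θ ← 0°
rotate_crank_by(+12°): θ ← 0° +12° = 12°
crank pin P = (r cos θ, r sin θ) = (19.562952, 4.158234)
h = r sin θ − e = 4.158234 − 18 = -13.841766
sin φ = h / L = -13.841766 / 222 = -0.06235030
φ = arcsin(-0.06235030) = -3.574728°

-3.5747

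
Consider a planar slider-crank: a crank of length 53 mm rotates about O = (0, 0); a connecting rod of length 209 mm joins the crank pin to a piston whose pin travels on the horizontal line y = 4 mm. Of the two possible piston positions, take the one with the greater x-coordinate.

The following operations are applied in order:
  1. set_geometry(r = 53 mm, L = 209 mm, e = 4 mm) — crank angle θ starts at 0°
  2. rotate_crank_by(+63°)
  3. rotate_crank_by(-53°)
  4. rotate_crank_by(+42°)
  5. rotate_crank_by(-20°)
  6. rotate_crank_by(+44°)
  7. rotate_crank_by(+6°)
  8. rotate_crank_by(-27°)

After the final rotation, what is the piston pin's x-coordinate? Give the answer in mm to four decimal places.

set_geometry: r = 53 mm, L = 209 mm, e = 4 mm; θ ← 0°
rotate_crank_by(+63°): θ ← 0° +63° = 63°
rotate_crank_by(-53°): θ ← 63° -53° = 10°
rotate_crank_by(+42°): θ ← 10° +42° = 52°
rotate_crank_by(-20°): θ ← 52° -20° = 32°
rotate_crank_by(+44°): θ ← 32° +44° = 76°
rotate_crank_by(+6°): θ ← 76° +6° = 82°
rotate_crank_by(-27°): θ ← 82° -27° = 55°
crank pin P = (r cos θ, r sin θ) = (30.399551, 43.415058)
h = r sin θ − e = 43.415058 − 4 = 39.415058
x = r cos θ + √(L² − h²) = 30.399551 + √(43681.0 − 1553.5468) = 30.399551 + 205.249734 = 235.649285

235.6493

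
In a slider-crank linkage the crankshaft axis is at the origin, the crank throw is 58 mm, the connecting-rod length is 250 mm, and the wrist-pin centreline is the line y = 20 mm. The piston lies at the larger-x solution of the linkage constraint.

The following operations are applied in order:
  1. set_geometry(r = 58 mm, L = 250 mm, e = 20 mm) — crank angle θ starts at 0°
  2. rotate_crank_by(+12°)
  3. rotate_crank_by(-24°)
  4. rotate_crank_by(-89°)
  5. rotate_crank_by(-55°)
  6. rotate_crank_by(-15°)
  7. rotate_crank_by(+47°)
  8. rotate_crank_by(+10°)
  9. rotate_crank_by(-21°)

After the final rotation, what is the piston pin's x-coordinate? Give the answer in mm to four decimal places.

set_geometry: r = 58 mm, L = 250 mm, e = 20 mm; θ ← 0°
rotate_crank_by(+12°): θ ← 0° +12° = 12°
rotate_crank_by(-24°): θ ← 12° -24° = -12°
rotate_crank_by(-89°): θ ← -12° -89° = -101°
rotate_crank_by(-55°): θ ← -101° -55° = -156°
rotate_crank_by(-15°): θ ← -156° -15° = -171°
rotate_crank_by(+47°): θ ← -171° +47° = -124°
rotate_crank_by(+10°): θ ← -124° +10° = -114°
rotate_crank_by(-21°): θ ← -114° -21° = -135°
crank pin P = (r cos θ, r sin θ) = (-41.012193, -41.012193)
h = r sin θ − e = -41.012193 − 20 = -61.012193
x = r cos θ + √(L² − h²) = -41.012193 + √(62500.0 − 3722.4877) = -41.012193 + 242.440740 = 201.428546

201.4285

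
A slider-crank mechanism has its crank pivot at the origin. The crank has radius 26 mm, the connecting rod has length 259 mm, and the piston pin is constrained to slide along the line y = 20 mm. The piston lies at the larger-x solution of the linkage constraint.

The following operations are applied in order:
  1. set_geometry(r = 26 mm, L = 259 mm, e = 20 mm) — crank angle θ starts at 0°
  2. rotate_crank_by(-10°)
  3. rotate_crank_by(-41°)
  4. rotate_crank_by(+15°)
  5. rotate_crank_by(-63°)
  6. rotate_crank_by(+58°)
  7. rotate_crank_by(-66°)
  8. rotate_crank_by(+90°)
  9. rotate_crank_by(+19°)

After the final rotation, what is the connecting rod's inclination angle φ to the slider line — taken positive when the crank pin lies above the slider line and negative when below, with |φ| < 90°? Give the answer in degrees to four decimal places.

-4.2275

set_geometry: r = 26 mm, L = 259 mm, e = 20 mm; θ ← 0°
rotate_crank_by(-10°): θ ← 0° -10° = -10°
rotate_crank_by(-41°): θ ← -10° -41° = -51°
rotate_crank_by(+15°): θ ← -51° +15° = -36°
rotate_crank_by(-63°): θ ← -36° -63° = -99°
rotate_crank_by(+58°): θ ← -99° +58° = -41°
rotate_crank_by(-66°): θ ← -41° -66° = -107°
rotate_crank_by(+90°): θ ← -107° +90° = -17°
rotate_crank_by(+19°): θ ← -17° +19° = 2°
crank pin P = (r cos θ, r sin θ) = (25.984162, 0.907387)
h = r sin θ − e = 0.907387 − 20 = -19.092613
sin φ = h / L = -19.092613 / 259 = -0.07371665
φ = arcsin(-0.07371665) = -4.227488°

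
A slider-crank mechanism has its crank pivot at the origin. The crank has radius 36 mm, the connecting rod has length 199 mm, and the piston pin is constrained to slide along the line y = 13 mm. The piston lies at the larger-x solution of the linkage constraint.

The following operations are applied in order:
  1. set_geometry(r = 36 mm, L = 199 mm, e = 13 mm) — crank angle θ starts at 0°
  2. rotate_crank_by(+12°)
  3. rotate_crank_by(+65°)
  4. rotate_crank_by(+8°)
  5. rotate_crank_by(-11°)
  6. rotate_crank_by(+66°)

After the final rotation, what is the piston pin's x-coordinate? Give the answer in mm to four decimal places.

set_geometry: r = 36 mm, L = 199 mm, e = 13 mm; θ ← 0°
rotate_crank_by(+12°): θ ← 0° +12° = 12°
rotate_crank_by(+65°): θ ← 12° +65° = 77°
rotate_crank_by(+8°): θ ← 77° +8° = 85°
rotate_crank_by(-11°): θ ← 85° -11° = 74°
rotate_crank_by(+66°): θ ← 74° +66° = 140°
crank pin P = (r cos θ, r sin θ) = (-27.577600, 23.140354)
h = r sin θ − e = 23.140354 − 13 = 10.140354
x = r cos θ + √(L² − h²) = -27.577600 + √(39601.0 − 102.8268) = -27.577600 + 198.741473 = 171.163873

171.1639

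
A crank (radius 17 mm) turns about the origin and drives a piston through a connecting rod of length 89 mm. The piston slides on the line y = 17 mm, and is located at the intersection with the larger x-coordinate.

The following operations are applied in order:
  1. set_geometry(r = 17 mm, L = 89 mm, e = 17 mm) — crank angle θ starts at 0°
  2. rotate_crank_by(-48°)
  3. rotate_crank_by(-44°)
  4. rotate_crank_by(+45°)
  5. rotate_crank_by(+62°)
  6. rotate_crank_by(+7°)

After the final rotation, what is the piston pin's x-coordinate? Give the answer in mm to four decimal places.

set_geometry: r = 17 mm, L = 89 mm, e = 17 mm; θ ← 0°
rotate_crank_by(-48°): θ ← 0° -48° = -48°
rotate_crank_by(-44°): θ ← -48° -44° = -92°
rotate_crank_by(+45°): θ ← -92° +45° = -47°
rotate_crank_by(+62°): θ ← -47° +62° = 15°
rotate_crank_by(+7°): θ ← 15° +7° = 22°
crank pin P = (r cos θ, r sin θ) = (15.762126, 6.368312)
h = r sin θ − e = 6.368312 − 17 = -10.631688
x = r cos θ + √(L² − h²) = 15.762126 + √(7921.0 − 113.0328) = 15.762126 + 88.362703 = 104.124828

104.1248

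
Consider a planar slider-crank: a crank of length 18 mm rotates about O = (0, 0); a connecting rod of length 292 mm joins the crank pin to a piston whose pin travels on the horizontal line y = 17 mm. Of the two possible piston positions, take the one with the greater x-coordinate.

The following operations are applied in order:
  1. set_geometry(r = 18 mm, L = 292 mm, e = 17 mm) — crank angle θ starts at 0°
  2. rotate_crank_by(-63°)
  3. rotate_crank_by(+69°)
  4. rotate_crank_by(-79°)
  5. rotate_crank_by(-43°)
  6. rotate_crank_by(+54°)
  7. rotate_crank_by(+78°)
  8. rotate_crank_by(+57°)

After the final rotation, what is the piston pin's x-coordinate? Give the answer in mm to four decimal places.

set_geometry: r = 18 mm, L = 292 mm, e = 17 mm; θ ← 0°
rotate_crank_by(-63°): θ ← 0° -63° = -63°
rotate_crank_by(+69°): θ ← -63° +69° = 6°
rotate_crank_by(-79°): θ ← 6° -79° = -73°
rotate_crank_by(-43°): θ ← -73° -43° = -116°
rotate_crank_by(+54°): θ ← -116° +54° = -62°
rotate_crank_by(+78°): θ ← -62° +78° = 16°
rotate_crank_by(+57°): θ ← 16° +57° = 73°
crank pin P = (r cos θ, r sin θ) = (5.262691, 17.213486)
h = r sin θ − e = 17.213486 − 17 = 0.213486
x = r cos θ + √(L² − h²) = 5.262691 + √(85264.0 − 0.0456) = 5.262691 + 291.999922 = 297.262613

297.2626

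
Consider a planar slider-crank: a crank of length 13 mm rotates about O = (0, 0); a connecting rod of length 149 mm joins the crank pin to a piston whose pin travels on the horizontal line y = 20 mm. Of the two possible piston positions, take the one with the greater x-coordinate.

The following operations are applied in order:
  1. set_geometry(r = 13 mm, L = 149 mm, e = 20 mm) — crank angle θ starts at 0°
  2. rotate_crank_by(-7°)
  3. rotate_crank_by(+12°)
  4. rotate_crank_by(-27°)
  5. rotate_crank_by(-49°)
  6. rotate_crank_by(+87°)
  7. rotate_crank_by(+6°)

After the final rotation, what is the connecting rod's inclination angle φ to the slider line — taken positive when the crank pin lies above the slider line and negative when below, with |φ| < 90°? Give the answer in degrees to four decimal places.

set_geometry: r = 13 mm, L = 149 mm, e = 20 mm; θ ← 0°
rotate_crank_by(-7°): θ ← 0° -7° = -7°
rotate_crank_by(+12°): θ ← -7° +12° = 5°
rotate_crank_by(-27°): θ ← 5° -27° = -22°
rotate_crank_by(-49°): θ ← -22° -49° = -71°
rotate_crank_by(+87°): θ ← -71° +87° = 16°
rotate_crank_by(+6°): θ ← 16° +6° = 22°
crank pin P = (r cos θ, r sin θ) = (12.053390, 4.869886)
h = r sin θ − e = 4.869886 − 20 = -15.130114
sin φ = h / L = -15.130114 / 149 = -0.10154439
φ = arcsin(-0.10154439) = -5.828110°

-5.8281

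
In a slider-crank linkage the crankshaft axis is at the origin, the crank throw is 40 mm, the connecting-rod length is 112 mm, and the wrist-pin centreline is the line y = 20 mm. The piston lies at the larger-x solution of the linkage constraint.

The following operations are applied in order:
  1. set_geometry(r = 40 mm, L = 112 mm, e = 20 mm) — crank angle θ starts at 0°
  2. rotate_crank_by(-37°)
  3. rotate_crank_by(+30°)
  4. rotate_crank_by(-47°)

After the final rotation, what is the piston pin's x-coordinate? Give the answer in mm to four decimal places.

set_geometry: r = 40 mm, L = 112 mm, e = 20 mm; θ ← 0°
rotate_crank_by(-37°): θ ← 0° -37° = -37°
rotate_crank_by(+30°): θ ← -37° +30° = -7°
rotate_crank_by(-47°): θ ← -7° -47° = -54°
crank pin P = (r cos θ, r sin θ) = (23.511410, -32.360680)
h = r sin θ − e = -32.360680 − 20 = -52.360680
x = r cos θ + √(L² − h²) = 23.511410 + √(12544.0 − 2741.6408) = 23.511410 + 99.006864 = 122.518275

122.5183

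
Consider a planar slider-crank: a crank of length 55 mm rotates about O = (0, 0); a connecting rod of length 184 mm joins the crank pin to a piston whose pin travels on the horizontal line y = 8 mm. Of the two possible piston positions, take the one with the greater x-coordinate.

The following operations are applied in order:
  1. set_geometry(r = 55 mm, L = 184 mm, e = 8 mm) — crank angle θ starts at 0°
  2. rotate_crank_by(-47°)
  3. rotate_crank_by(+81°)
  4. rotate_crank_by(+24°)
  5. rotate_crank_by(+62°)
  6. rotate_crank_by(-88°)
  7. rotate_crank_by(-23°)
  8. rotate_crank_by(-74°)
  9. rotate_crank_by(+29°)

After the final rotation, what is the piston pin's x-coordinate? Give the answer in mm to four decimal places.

set_geometry: r = 55 mm, L = 184 mm, e = 8 mm; θ ← 0°
rotate_crank_by(-47°): θ ← 0° -47° = -47°
rotate_crank_by(+81°): θ ← -47° +81° = 34°
rotate_crank_by(+24°): θ ← 34° +24° = 58°
rotate_crank_by(+62°): θ ← 58° +62° = 120°
rotate_crank_by(-88°): θ ← 120° -88° = 32°
rotate_crank_by(-23°): θ ← 32° -23° = 9°
rotate_crank_by(-74°): θ ← 9° -74° = -65°
rotate_crank_by(+29°): θ ← -65° +29° = -36°
crank pin P = (r cos θ, r sin θ) = (44.495935, -32.328189)
h = r sin θ − e = -32.328189 − 8 = -40.328189
x = r cos θ + √(L² − h²) = 44.495935 + √(33856.0 − 1626.3628) = 44.495935 + 179.526146 = 224.022081

224.0221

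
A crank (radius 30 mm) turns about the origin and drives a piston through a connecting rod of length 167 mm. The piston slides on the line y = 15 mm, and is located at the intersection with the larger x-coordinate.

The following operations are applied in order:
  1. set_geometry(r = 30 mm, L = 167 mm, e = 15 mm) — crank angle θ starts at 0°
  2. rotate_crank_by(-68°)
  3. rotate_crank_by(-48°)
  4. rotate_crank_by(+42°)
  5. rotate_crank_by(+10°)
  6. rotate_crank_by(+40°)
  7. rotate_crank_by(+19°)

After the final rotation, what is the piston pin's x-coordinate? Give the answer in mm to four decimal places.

set_geometry: r = 30 mm, L = 167 mm, e = 15 mm; θ ← 0°
rotate_crank_by(-68°): θ ← 0° -68° = -68°
rotate_crank_by(-48°): θ ← -68° -48° = -116°
rotate_crank_by(+42°): θ ← -116° +42° = -74°
rotate_crank_by(+10°): θ ← -74° +10° = -64°
rotate_crank_by(+40°): θ ← -64° +40° = -24°
rotate_crank_by(+19°): θ ← -24° +19° = -5°
crank pin P = (r cos θ, r sin θ) = (29.885841, -2.614672)
h = r sin θ − e = -2.614672 − 15 = -17.614672
x = r cos θ + √(L² − h²) = 29.885841 + √(27889.0 − 310.2767) = 29.885841 + 166.068430 = 195.954271

195.9543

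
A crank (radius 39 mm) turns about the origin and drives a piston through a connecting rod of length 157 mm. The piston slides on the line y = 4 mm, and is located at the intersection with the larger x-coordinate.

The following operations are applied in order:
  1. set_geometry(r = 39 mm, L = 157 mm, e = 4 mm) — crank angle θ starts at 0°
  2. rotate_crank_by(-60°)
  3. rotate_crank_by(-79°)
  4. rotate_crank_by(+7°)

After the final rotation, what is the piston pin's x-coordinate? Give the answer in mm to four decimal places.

127.4003

set_geometry: r = 39 mm, L = 157 mm, e = 4 mm; θ ← 0°
rotate_crank_by(-60°): θ ← 0° -60° = -60°
rotate_crank_by(-79°): θ ← -60° -79° = -139°
rotate_crank_by(+7°): θ ← -139° +7° = -132°
crank pin P = (r cos θ, r sin θ) = (-26.096094, -28.982648)
h = r sin θ − e = -28.982648 − 4 = -32.982648
x = r cos θ + √(L² − h²) = -26.096094 + √(24649.0 − 1087.8551) = -26.096094 + 153.496400 = 127.400307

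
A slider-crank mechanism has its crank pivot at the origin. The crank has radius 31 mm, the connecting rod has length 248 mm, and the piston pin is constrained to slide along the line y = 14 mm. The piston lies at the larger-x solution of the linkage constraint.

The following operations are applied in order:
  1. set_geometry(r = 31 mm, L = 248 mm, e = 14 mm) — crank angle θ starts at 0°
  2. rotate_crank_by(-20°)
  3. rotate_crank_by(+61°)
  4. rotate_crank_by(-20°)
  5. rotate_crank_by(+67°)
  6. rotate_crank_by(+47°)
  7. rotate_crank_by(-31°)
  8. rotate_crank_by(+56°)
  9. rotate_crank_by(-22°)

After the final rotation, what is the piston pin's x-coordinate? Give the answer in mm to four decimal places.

224.8708

set_geometry: r = 31 mm, L = 248 mm, e = 14 mm; θ ← 0°
rotate_crank_by(-20°): θ ← 0° -20° = -20°
rotate_crank_by(+61°): θ ← -20° +61° = 41°
rotate_crank_by(-20°): θ ← 41° -20° = 21°
rotate_crank_by(+67°): θ ← 21° +67° = 88°
rotate_crank_by(+47°): θ ← 88° +47° = 135°
rotate_crank_by(-31°): θ ← 135° -31° = 104°
rotate_crank_by(+56°): θ ← 104° +56° = 160°
rotate_crank_by(-22°): θ ← 160° -22° = 138°
crank pin P = (r cos θ, r sin θ) = (-23.037490, 20.743049)
h = r sin θ − e = 20.743049 − 14 = 6.743049
x = r cos θ + √(L² − h²) = -23.037490 + √(61504.0 − 45.4687) = -23.037490 + 247.908312 = 224.870823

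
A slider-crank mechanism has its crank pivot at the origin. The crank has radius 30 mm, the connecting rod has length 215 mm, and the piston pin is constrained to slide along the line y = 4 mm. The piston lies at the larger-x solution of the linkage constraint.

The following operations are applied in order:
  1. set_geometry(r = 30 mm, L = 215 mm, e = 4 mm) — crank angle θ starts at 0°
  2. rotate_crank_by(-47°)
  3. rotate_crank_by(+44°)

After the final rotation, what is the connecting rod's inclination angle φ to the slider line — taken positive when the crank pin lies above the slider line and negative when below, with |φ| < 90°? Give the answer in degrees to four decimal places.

set_geometry: r = 30 mm, L = 215 mm, e = 4 mm; θ ← 0°
rotate_crank_by(-47°): θ ← 0° -47° = -47°
rotate_crank_by(+44°): θ ← -47° +44° = -3°
crank pin P = (r cos θ, r sin θ) = (29.958886, -1.570079)
h = r sin θ − e = -1.570079 − 4 = -5.570079
sin φ = h / L = -5.570079 / 215 = -0.02590734
φ = arcsin(-0.02590734) = -1.484547°

-1.4845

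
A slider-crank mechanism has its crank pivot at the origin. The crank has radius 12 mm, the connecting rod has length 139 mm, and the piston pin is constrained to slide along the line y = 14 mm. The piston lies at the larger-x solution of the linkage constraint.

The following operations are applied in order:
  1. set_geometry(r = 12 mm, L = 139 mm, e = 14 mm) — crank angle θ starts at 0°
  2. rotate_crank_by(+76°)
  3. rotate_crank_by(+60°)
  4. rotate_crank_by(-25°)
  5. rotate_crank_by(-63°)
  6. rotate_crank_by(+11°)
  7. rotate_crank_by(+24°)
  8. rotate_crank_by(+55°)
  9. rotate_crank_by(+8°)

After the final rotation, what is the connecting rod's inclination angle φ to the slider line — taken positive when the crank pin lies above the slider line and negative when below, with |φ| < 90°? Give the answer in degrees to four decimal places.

-3.0062

set_geometry: r = 12 mm, L = 139 mm, e = 14 mm; θ ← 0°
rotate_crank_by(+76°): θ ← 0° +76° = 76°
rotate_crank_by(+60°): θ ← 76° +60° = 136°
rotate_crank_by(-25°): θ ← 136° -25° = 111°
rotate_crank_by(-63°): θ ← 111° -63° = 48°
rotate_crank_by(+11°): θ ← 48° +11° = 59°
rotate_crank_by(+24°): θ ← 59° +24° = 83°
rotate_crank_by(+55°): θ ← 83° +55° = 138°
rotate_crank_by(+8°): θ ← 138° +8° = 146°
crank pin P = (r cos θ, r sin θ) = (-9.948451, 6.710315)
h = r sin θ − e = 6.710315 − 14 = -7.289685
sin φ = h / L = -7.289685 / 139 = -0.05244378
φ = arcsin(-0.05244378) = -3.006186°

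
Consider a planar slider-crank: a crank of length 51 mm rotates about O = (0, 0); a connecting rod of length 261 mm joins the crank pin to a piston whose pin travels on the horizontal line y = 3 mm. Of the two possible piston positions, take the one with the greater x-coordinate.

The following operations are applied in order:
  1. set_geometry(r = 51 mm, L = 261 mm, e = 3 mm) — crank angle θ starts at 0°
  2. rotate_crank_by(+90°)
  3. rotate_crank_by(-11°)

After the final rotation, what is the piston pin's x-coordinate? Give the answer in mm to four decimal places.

266.4530

set_geometry: r = 51 mm, L = 261 mm, e = 3 mm; θ ← 0°
rotate_crank_by(+90°): θ ← 0° +90° = 90°
rotate_crank_by(-11°): θ ← 90° -11° = 79°
crank pin P = (r cos θ, r sin θ) = (9.731259, 50.062986)
h = r sin θ − e = 50.062986 − 3 = 47.062986
x = r cos θ + √(L² − h²) = 9.731259 + √(68121.0 − 2214.9247) = 9.731259 + 256.721786 = 266.453045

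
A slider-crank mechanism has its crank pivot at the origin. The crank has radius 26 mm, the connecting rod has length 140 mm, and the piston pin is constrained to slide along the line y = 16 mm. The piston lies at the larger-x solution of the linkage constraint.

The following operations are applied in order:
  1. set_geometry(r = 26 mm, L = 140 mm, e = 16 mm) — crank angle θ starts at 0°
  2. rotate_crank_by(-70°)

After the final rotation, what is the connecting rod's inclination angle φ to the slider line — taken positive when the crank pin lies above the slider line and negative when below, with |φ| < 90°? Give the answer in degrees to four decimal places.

set_geometry: r = 26 mm, L = 140 mm, e = 16 mm; θ ← 0°
rotate_crank_by(-70°): θ ← 0° -70° = -70°
crank pin P = (r cos θ, r sin θ) = (8.892524, -24.432008)
h = r sin θ − e = -24.432008 − 16 = -40.432008
sin φ = h / L = -40.432008 / 140 = -0.28880006
φ = arcsin(-0.28880006) = -16.786131°

-16.7861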